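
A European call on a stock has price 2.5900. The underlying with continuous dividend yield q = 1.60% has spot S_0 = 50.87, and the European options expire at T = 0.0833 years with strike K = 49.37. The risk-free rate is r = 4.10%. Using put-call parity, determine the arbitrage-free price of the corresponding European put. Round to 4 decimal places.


Answer: Put price = 0.9894

Derivation:
Put-call parity: C - P = S_0 * exp(-qT) - K * exp(-rT).
S_0 * exp(-qT) = 50.8700 * 0.99866809 = 50.80224563
K * exp(-rT) = 49.3700 * 0.99659053 = 49.20167424
P = C - S*exp(-qT) + K*exp(-rT)
P = 2.5900 - 50.80224563 + 49.20167424 = 0.9894


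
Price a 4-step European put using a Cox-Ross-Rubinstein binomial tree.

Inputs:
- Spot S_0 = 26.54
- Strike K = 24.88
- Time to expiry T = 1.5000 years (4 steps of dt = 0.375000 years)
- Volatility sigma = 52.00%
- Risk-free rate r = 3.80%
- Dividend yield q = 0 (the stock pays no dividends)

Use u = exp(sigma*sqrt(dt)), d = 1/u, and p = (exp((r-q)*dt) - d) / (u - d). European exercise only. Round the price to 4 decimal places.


dt = T/N = 0.375000
u = exp(sigma*sqrt(dt)) = 1.374972; d = 1/u = 0.727287
p = (exp((r-q)*dt) - d) / (u - d) = 0.443216
Discount per step: exp(-r*dt) = 0.985851
Stock lattice S(k, i) with i counting down-moves:
  k=0: S(0,0) = 26.5400
  k=1: S(1,0) = 36.4918; S(1,1) = 19.3022
  k=2: S(2,0) = 50.1752; S(2,1) = 26.5400; S(2,2) = 14.0382
  k=3: S(3,0) = 68.9895; S(3,1) = 36.4918; S(3,2) = 19.3022; S(3,3) = 10.2098
  k=4: S(4,0) = 94.8586; S(4,1) = 50.1752; S(4,2) = 26.5400; S(4,3) = 14.0382; S(4,4) = 7.4255
Terminal payoffs V(N, i) = max(K - S_T, 0):
  V(4,0) = 0.000000; V(4,1) = 0.000000; V(4,2) = 0.000000; V(4,3) = 10.841751; V(4,4) = 17.454512
Backward induction: V(k, i) = exp(-r*dt) * [p * V(k+1, i) + (1-p) * V(k+1, i+1)].
  V(3,0) = exp(-r*dt) * [p*0.000000 + (1-p)*0.000000] = 0.000000
  V(3,1) = exp(-r*dt) * [p*0.000000 + (1-p)*0.000000] = 0.000000
  V(3,2) = exp(-r*dt) * [p*0.000000 + (1-p)*10.841751] = 5.951098
  V(3,3) = exp(-r*dt) * [p*10.841751 + (1-p)*17.454512] = 14.318133
  V(2,0) = exp(-r*dt) * [p*0.000000 + (1-p)*0.000000] = 0.000000
  V(2,1) = exp(-r*dt) * [p*0.000000 + (1-p)*5.951098] = 3.266591
  V(2,2) = exp(-r*dt) * [p*5.951098 + (1-p)*14.318133] = 10.459609
  V(1,0) = exp(-r*dt) * [p*0.000000 + (1-p)*3.266591] = 1.793050
  V(1,1) = exp(-r*dt) * [p*3.266591 + (1-p)*10.459609] = 7.168660
  V(0,0) = exp(-r*dt) * [p*1.793050 + (1-p)*7.168660] = 4.718383

Answer: Price = V(0,0) = 4.7184


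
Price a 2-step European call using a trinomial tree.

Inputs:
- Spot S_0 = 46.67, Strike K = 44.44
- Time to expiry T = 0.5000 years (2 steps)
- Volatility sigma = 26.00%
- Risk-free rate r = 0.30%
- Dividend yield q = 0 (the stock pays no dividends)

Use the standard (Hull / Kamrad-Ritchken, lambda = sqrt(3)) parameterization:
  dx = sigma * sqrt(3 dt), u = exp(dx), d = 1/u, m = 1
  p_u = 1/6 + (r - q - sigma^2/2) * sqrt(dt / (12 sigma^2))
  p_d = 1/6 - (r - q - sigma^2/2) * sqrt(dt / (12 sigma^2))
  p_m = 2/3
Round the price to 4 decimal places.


dt = T/N = 0.250000; dx = sigma*sqrt(3*dt) = 0.225167
u = exp(dx) = 1.252531; d = 1/u = 0.798383
p_u = 0.149568, p_m = 0.666667, p_d = 0.183765
Discount per step: exp(-r*dt) = 0.999250
Stock lattice S(k, j) with j the centered position index:
  k=0: S(0,+0) = 46.6700
  k=1: S(1,-1) = 37.2605; S(1,+0) = 46.6700; S(1,+1) = 58.4556
  k=2: S(2,-2) = 29.7482; S(2,-1) = 37.2605; S(2,+0) = 46.6700; S(2,+1) = 58.4556; S(2,+2) = 73.2175
Terminal payoffs V(N, j) = max(S_T - K, 0):
  V(2,-2) = 0.000000; V(2,-1) = 0.000000; V(2,+0) = 2.230000; V(2,+1) = 14.015639; V(2,+2) = 28.777522
Backward induction: V(k, j) = exp(-r*dt) * [p_u * V(k+1, j+1) + p_m * V(k+1, j) + p_d * V(k+1, j-1)]
  V(1,-1) = exp(-r*dt) * [p_u*2.230000 + p_m*0.000000 + p_d*0.000000] = 0.333287
  V(1,+0) = exp(-r*dt) * [p_u*14.015639 + p_m*2.230000 + p_d*0.000000] = 3.580275
  V(1,+1) = exp(-r*dt) * [p_u*28.777522 + p_m*14.015639 + p_d*2.230000] = 14.047219
  V(0,+0) = exp(-r*dt) * [p_u*14.047219 + p_m*3.580275 + p_d*0.333287] = 4.545703

Answer: Price = V(0,0) = 4.5457


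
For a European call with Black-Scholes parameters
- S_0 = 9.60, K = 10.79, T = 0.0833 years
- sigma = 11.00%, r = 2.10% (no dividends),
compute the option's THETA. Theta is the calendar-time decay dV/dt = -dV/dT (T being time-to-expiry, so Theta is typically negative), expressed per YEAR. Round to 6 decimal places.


d1 = -3.6097936469; d2 = -3.6415415603
phi(d1) = 0.0005906756; exp(-qT) = 1.0000000000; exp(-rT) = 0.9982522291
Theta = -S*exp(-qT)*phi(d1)*sigma/(2*sqrt(T)) - r*K*exp(-rT)*N(d2) + q*S*exp(-qT)*N(d1)
N(d1) = 0.0001532203; N(d2) = 0.0001355052; sqrt(T) = 0.2886173938
Term 1 = -9.6000 * 1.0000000000 * 0.0005906756 * 0.1100 / (2 * 0.2886173938) = -0.0010805888
Term 2 = -0.0210 * 10.7900 * 0.9982522291 * 0.0001355052 = -0.0000306505
Term 3 = 0 (no dividend yield, q = 0)
Theta = -0.0010805888 + (-0.0000306505) + (0.0000000000) = -0.001111

Answer: Theta = -0.001111


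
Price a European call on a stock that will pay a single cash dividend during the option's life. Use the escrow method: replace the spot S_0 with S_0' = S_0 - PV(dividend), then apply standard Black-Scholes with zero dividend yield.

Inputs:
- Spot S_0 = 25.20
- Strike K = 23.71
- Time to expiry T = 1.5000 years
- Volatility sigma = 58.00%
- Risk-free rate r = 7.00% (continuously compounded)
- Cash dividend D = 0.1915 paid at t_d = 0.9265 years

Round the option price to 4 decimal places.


Answer: Price = 8.4244

Derivation:
PV(D) = D * exp(-r * t_d) = 0.1915 * 0.93720335 = 0.17947444
S_0' = S_0 - PV(D) = 25.2000 - 0.17947444 = 25.02052556
d1 = (ln(S_0'/K) + (r + sigma^2/2)*T) / (sigma*sqrt(T)) = 0.57872660
d2 = d1 - sigma*sqrt(T) = -0.13162543
exp(-rT) = 0.90032452
N(d1) = 0.71861317; N(d2) = 0.44764029
C = S_0' * N(d1) - K * exp(-rT) * N(d2) = 25.02052556 * 0.71861317 - 23.7100 * 0.90032452 * 0.44764029 = 8.4244


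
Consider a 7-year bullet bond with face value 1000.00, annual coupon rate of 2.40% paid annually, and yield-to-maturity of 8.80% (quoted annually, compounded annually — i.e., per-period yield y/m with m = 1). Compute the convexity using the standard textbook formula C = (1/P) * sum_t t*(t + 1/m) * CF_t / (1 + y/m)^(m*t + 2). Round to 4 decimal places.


Answer: Convexity = 41.9901

Derivation:
Coupon per period c = face * coupon_rate / m = 24.000000
Periods per year m = 1; per-period yield y/m = 0.088000
Number of cashflows N = 7
Cashflows (t years, CF_t, discount factor 1/(1+y/m)^(m*t), PV):
  t = 1.0000: CF_t = 24.000000, DF = 0.919118, PV = 22.058824
  t = 2.0000: CF_t = 24.000000, DF = 0.844777, PV = 20.274654
  t = 3.0000: CF_t = 24.000000, DF = 0.776450, PV = 18.634792
  t = 4.0000: CF_t = 24.000000, DF = 0.713649, PV = 17.127566
  t = 5.0000: CF_t = 24.000000, DF = 0.655927, PV = 15.742249
  t = 6.0000: CF_t = 24.000000, DF = 0.602874, PV = 14.468978
  t = 7.0000: CF_t = 1024.000000, DF = 0.554112, PV = 567.410919
Price P = sum_t PV_t = 675.717982
Convexity numerator sum_t t*(t + 1/m) * CF_t / (1+y/m)^(m*t + 2):
  t = 1.0000: term = 37.269585
  t = 2.0000: term = 102.765398
  t = 3.0000: term = 188.906983
  t = 4.0000: term = 289.379569
  t = 5.0000: term = 398.960803
  t = 6.0000: term = 513.368680
  t = 7.0000: term = 26842.806788
Convexity = (1/P) * sum = 28373.457805 / 675.717982 = 41.990088


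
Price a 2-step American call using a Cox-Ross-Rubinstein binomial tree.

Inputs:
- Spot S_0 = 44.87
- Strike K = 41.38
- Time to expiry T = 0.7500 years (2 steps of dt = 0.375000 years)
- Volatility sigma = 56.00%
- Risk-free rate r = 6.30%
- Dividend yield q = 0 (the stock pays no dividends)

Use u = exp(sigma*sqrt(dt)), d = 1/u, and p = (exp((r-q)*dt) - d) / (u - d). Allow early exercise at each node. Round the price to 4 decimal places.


dt = T/N = 0.375000
u = exp(sigma*sqrt(dt)) = 1.409068; d = 1/u = 0.709689
p = (exp((r-q)*dt) - d) / (u - d) = 0.449280
Discount per step: exp(-r*dt) = 0.976652
Stock lattice S(k, i) with i counting down-moves:
  k=0: S(0,0) = 44.8700
  k=1: S(1,0) = 63.2249; S(1,1) = 31.8437
  k=2: S(2,0) = 89.0882; S(2,1) = 44.8700; S(2,2) = 22.5991
Terminal payoffs V(N, i) = max(S_T - K, 0):
  V(2,0) = 47.708170; V(2,1) = 3.490000; V(2,2) = 0.000000
Backward induction: V(k, i) = exp(-r*dt) * [p * V(k+1, i) + (1-p) * V(k+1, i+1)]; then take max(V_cont, immediate exercise) for American.
  V(1,0) = exp(-r*dt) * [p*47.708170 + (1-p)*3.490000] = 22.811031; exercise = 21.844886; V(1,0) = max -> 22.811031
  V(1,1) = exp(-r*dt) * [p*3.490000 + (1-p)*0.000000] = 1.531379; exercise = 0.000000; V(1,1) = max -> 1.531379
  V(0,0) = exp(-r*dt) * [p*22.811031 + (1-p)*1.531379] = 10.832935; exercise = 3.490000; V(0,0) = max -> 10.832935

Answer: Price = V(0,0) = 10.8329


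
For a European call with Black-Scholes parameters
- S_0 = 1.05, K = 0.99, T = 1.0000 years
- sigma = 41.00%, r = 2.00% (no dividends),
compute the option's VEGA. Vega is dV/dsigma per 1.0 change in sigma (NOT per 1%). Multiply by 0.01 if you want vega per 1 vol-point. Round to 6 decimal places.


Answer: Vega = 0.387101

Derivation:
d1 = 0.3972939025; d2 = -0.0127060975
phi(d1) = 0.3686676362; exp(-qT) = 1.0000000000; exp(-rT) = 0.9801986733
Vega = S * exp(-qT) * phi(d1) * sqrt(T) = 1.0500 * 1.0000000000 * 0.3686676362 * 1.0000000000 = 0.387101


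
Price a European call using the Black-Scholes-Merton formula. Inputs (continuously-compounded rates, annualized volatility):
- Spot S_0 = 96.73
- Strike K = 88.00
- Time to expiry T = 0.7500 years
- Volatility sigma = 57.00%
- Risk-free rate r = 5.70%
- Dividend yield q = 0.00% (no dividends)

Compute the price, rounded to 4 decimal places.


d1 = (ln(S/K) + (r - q + 0.5*sigma^2) * T) / (sigma * sqrt(T)) = 0.52503277
d2 = d1 - sigma * sqrt(T) = 0.03139829
exp(-rT) = 0.95815090; exp(-qT) = 1.00000000
C = S_0 * exp(-qT) * N(d1) - K * exp(-rT) * N(d2)
N(d1) = 0.70021979; N(d2) = 0.51252405
C = 96.7300 * 1.00000000 * 0.70021979 - 88.0000 * 0.95815090 * 0.51252405 = 24.5176

Answer: Price = 24.5176


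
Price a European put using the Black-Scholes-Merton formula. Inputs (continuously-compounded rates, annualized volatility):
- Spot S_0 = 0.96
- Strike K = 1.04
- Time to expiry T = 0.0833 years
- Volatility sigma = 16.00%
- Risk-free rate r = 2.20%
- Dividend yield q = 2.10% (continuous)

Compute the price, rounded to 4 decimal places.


d1 = (ln(S/K) + (r - q + 0.5*sigma^2) * T) / (sigma * sqrt(T)) = -1.70842890
d2 = d1 - sigma * sqrt(T) = -1.75460769
exp(-rT) = 0.99816908; exp(-qT) = 0.99825223
P = K * exp(-rT) * N(-d2) - S_0 * exp(-qT) * N(-d1)
N(-d1) = 0.95622161; N(-d2) = 0.96033678
P = 1.0400 * 0.99816908 * 0.96033678 - 0.9600 * 0.99825223 * 0.95622161 = 0.0806

Answer: Price = 0.0806


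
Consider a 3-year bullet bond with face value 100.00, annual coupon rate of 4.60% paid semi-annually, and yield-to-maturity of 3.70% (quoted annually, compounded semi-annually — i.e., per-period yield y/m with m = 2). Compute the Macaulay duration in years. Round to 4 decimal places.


Coupon per period c = face * coupon_rate / m = 2.300000
Periods per year m = 2; per-period yield y/m = 0.018500
Number of cashflows N = 6
Cashflows (t years, CF_t, discount factor 1/(1+y/m)^(m*t), PV):
  t = 0.5000: CF_t = 2.300000, DF = 0.981836, PV = 2.258223
  t = 1.0000: CF_t = 2.300000, DF = 0.964002, PV = 2.217205
  t = 1.5000: CF_t = 2.300000, DF = 0.946492, PV = 2.176931
  t = 2.0000: CF_t = 2.300000, DF = 0.929300, PV = 2.137390
  t = 2.5000: CF_t = 2.300000, DF = 0.912420, PV = 2.098566
  t = 3.0000: CF_t = 102.300000, DF = 0.895847, PV = 91.645139
Price P = sum_t PV_t = 102.533454
Macaulay numerator sum_t t * PV_t:
  t * PV_t at t = 0.5000: 1.129111
  t * PV_t at t = 1.0000: 2.217205
  t * PV_t at t = 1.5000: 3.265397
  t * PV_t at t = 2.0000: 4.274779
  t * PV_t at t = 2.5000: 5.246415
  t * PV_t at t = 3.0000: 274.935417
Macaulay duration D = (sum_t t * PV_t) / P = 291.068324 / 102.533454 = 2.838764

Answer: Macaulay duration = 2.8388 years


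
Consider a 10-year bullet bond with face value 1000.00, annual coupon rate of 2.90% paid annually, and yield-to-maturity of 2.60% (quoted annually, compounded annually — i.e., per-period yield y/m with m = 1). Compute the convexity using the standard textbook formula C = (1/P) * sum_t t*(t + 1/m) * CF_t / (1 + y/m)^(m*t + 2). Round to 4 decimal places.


Answer: Convexity = 88.4780

Derivation:
Coupon per period c = face * coupon_rate / m = 29.000000
Periods per year m = 1; per-period yield y/m = 0.026000
Number of cashflows N = 10
Cashflows (t years, CF_t, discount factor 1/(1+y/m)^(m*t), PV):
  t = 1.0000: CF_t = 29.000000, DF = 0.974659, PV = 28.265107
  t = 2.0000: CF_t = 29.000000, DF = 0.949960, PV = 27.548837
  t = 3.0000: CF_t = 29.000000, DF = 0.925887, PV = 26.850719
  t = 4.0000: CF_t = 29.000000, DF = 0.902424, PV = 26.170291
  t = 5.0000: CF_t = 29.000000, DF = 0.879555, PV = 25.507106
  t = 6.0000: CF_t = 29.000000, DF = 0.857266, PV = 24.860727
  t = 7.0000: CF_t = 29.000000, DF = 0.835542, PV = 24.230729
  t = 8.0000: CF_t = 29.000000, DF = 0.814369, PV = 23.616694
  t = 9.0000: CF_t = 29.000000, DF = 0.793732, PV = 23.018221
  t = 10.0000: CF_t = 1029.000000, DF = 0.773618, PV = 796.052603
Price P = sum_t PV_t = 1026.121036
Convexity numerator sum_t t*(t + 1/m) * CF_t / (1+y/m)^(m*t + 2):
  t = 1.0000: term = 53.701438
  t = 2.0000: term = 157.021747
  t = 3.0000: term = 306.085277
  t = 4.0000: term = 497.214550
  t = 5.0000: term = 726.921857
  t = 6.0000: term = 991.901169
  t = 7.0000: term = 1289.020363
  t = 8.0000: term = 1615.313738
  t = 9.0000: term = 1967.974826
  t = 10.0000: term = 83183.986692
Convexity = (1/P) * sum = 90789.141656 / 1026.121036 = 88.478005


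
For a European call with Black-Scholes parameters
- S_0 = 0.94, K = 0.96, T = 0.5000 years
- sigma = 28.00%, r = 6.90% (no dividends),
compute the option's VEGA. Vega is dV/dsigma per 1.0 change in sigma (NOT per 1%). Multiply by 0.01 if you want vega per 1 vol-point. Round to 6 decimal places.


Answer: Vega = 0.261501

Derivation:
d1 = 0.1669104889; d2 = -0.0310794098
phi(d1) = 0.3934237165; exp(-qT) = 1.0000000000; exp(-rT) = 0.9660883397
Vega = S * exp(-qT) * phi(d1) * sqrt(T) = 0.9400 * 1.0000000000 * 0.3934237165 * 0.7071067812 = 0.261501


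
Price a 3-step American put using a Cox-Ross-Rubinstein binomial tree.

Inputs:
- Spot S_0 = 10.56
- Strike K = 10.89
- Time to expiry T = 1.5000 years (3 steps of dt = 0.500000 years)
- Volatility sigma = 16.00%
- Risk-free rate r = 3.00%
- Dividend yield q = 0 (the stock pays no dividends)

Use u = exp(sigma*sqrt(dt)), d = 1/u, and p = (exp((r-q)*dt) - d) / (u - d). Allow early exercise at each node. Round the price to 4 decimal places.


Answer: Price = V(0,0) = 0.8306

Derivation:
dt = T/N = 0.500000
u = exp(sigma*sqrt(dt)) = 1.119785; d = 1/u = 0.893028
p = (exp((r-q)*dt) - d) / (u - d) = 0.538395
Discount per step: exp(-r*dt) = 0.985112
Stock lattice S(k, i) with i counting down-moves:
  k=0: S(0,0) = 10.5600
  k=1: S(1,0) = 11.8249; S(1,1) = 9.4304
  k=2: S(2,0) = 13.2414; S(2,1) = 10.5600; S(2,2) = 8.4216
  k=3: S(3,0) = 14.8275; S(3,1) = 11.8249; S(3,2) = 9.4304; S(3,3) = 7.5207
Terminal payoffs V(N, i) = max(K - S_T, 0):
  V(3,0) = 0.000000; V(3,1) = 0.000000; V(3,2) = 1.459622; V(3,3) = 3.369279
Backward induction: V(k, i) = exp(-r*dt) * [p * V(k+1, i) + (1-p) * V(k+1, i+1)]; then take max(V_cont, immediate exercise) for American.
  V(2,0) = exp(-r*dt) * [p*0.000000 + (1-p)*0.000000] = 0.000000; exercise = 0.000000; V(2,0) = max -> 0.000000
  V(2,1) = exp(-r*dt) * [p*0.000000 + (1-p)*1.459622] = 0.663738; exercise = 0.330000; V(2,1) = max -> 0.663738
  V(2,2) = exp(-r*dt) * [p*1.459622 + (1-p)*3.369279] = 2.306275; exercise = 2.468406; V(2,2) = max -> 2.468406
  V(1,0) = exp(-r*dt) * [p*0.000000 + (1-p)*0.663738] = 0.301824; exercise = 0.000000; V(1,0) = max -> 0.301824
  V(1,1) = exp(-r*dt) * [p*0.663738 + (1-p)*2.468406] = 1.474499; exercise = 1.459622; V(1,1) = max -> 1.474499
  V(0,0) = exp(-r*dt) * [p*0.301824 + (1-p)*1.474499] = 0.830584; exercise = 0.330000; V(0,0) = max -> 0.830584


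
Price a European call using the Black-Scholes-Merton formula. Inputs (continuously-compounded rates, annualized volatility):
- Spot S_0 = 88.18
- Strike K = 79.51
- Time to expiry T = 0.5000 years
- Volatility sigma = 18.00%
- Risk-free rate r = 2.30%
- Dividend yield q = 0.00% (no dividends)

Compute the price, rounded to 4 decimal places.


Answer: Price = 10.6352

Derivation:
d1 = (ln(S/K) + (r - q + 0.5*sigma^2) * T) / (sigma * sqrt(T)) = 0.96714436
d2 = d1 - sigma * sqrt(T) = 0.83986514
exp(-rT) = 0.98856587; exp(-qT) = 1.00000000
C = S_0 * exp(-qT) * N(d1) - K * exp(-rT) * N(d2)
N(d1) = 0.83326406; N(d2) = 0.79950800
C = 88.1800 * 1.00000000 * 0.83326406 - 79.5100 * 0.98856587 * 0.79950800 = 10.6352


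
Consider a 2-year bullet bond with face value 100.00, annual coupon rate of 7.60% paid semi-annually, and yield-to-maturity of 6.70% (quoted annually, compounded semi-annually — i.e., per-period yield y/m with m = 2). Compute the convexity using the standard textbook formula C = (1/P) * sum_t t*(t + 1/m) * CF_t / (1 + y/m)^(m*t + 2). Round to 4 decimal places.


Answer: Convexity = 4.3507

Derivation:
Coupon per period c = face * coupon_rate / m = 3.800000
Periods per year m = 2; per-period yield y/m = 0.033500
Number of cashflows N = 4
Cashflows (t years, CF_t, discount factor 1/(1+y/m)^(m*t), PV):
  t = 0.5000: CF_t = 3.800000, DF = 0.967586, PV = 3.676826
  t = 1.0000: CF_t = 3.800000, DF = 0.936222, PV = 3.557645
  t = 1.5000: CF_t = 3.800000, DF = 0.905876, PV = 3.442327
  t = 2.0000: CF_t = 103.800000, DF = 0.876512, PV = 90.981990
Price P = sum_t PV_t = 101.658788
Convexity numerator sum_t t*(t + 1/m) * CF_t / (1+y/m)^(m*t + 2):
  t = 0.5000: term = 1.721164
  t = 1.0000: term = 4.996121
  t = 1.5000: term = 9.668352
  t = 2.0000: term = 425.896893
Convexity = (1/P) * sum = 442.282530 / 101.658788 = 4.350657


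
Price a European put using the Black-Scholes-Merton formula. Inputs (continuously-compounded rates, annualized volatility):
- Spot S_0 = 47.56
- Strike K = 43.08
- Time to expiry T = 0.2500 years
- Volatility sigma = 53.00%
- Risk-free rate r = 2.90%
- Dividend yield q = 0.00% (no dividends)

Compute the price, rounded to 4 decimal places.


Answer: Price = 2.7397

Derivation:
d1 = (ln(S/K) + (r - q + 0.5*sigma^2) * T) / (sigma * sqrt(T)) = 0.53319139
d2 = d1 - sigma * sqrt(T) = 0.26819139
exp(-rT) = 0.99277622; exp(-qT) = 1.00000000
P = K * exp(-rT) * N(-d2) - S_0 * exp(-qT) * N(-d1)
N(-d1) = 0.29695055; N(-d2) = 0.39427600
P = 43.0800 * 0.99277622 * 0.39427600 - 47.5600 * 1.00000000 * 0.29695055 = 2.7397


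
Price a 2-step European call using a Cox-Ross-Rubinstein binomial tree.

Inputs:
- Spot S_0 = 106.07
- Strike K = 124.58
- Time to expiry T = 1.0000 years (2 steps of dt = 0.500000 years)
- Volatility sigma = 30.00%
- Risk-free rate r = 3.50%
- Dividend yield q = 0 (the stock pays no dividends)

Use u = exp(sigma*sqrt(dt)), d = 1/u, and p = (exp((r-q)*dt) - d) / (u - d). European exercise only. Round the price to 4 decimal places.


Answer: Price = V(0,0) = 8.6499

Derivation:
dt = T/N = 0.500000
u = exp(sigma*sqrt(dt)) = 1.236311; d = 1/u = 0.808858
p = (exp((r-q)*dt) - d) / (u - d) = 0.488465
Discount per step: exp(-r*dt) = 0.982652
Stock lattice S(k, i) with i counting down-moves:
  k=0: S(0,0) = 106.0700
  k=1: S(1,0) = 131.1355; S(1,1) = 85.7956
  k=2: S(2,0) = 162.1243; S(2,1) = 106.0700; S(2,2) = 69.3964
Terminal payoffs V(N, i) = max(S_T - K, 0):
  V(2,0) = 37.544300; V(2,1) = 0.000000; V(2,2) = 0.000000
Backward induction: V(k, i) = exp(-r*dt) * [p * V(k+1, i) + (1-p) * V(k+1, i+1)].
  V(1,0) = exp(-r*dt) * [p*37.544300 + (1-p)*0.000000] = 18.020951
  V(1,1) = exp(-r*dt) * [p*0.000000 + (1-p)*0.000000] = 0.000000
  V(0,0) = exp(-r*dt) * [p*18.020951 + (1-p)*0.000000] = 8.649906


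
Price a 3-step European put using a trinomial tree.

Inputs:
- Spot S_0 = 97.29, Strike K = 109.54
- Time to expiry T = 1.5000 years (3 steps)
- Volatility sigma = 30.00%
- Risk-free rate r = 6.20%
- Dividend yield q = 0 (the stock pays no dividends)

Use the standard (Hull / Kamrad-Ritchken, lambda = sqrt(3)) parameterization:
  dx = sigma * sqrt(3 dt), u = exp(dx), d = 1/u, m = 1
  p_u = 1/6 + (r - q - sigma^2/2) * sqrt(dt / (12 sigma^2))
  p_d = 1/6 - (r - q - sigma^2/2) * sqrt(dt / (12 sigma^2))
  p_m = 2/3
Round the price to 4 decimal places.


Answer: Price = V(0,0) = 16.0003

Derivation:
dt = T/N = 0.500000; dx = sigma*sqrt(3*dt) = 0.367423
u = exp(dx) = 1.444009; d = 1/u = 0.692516
p_u = 0.178234, p_m = 0.666667, p_d = 0.155100
Discount per step: exp(-r*dt) = 0.969476
Stock lattice S(k, j) with j the centered position index:
  k=0: S(0,+0) = 97.2900
  k=1: S(1,-1) = 67.3749; S(1,+0) = 97.2900; S(1,+1) = 140.4877
  k=2: S(2,-2) = 46.6582; S(2,-1) = 67.3749; S(2,+0) = 97.2900; S(2,+1) = 140.4877; S(2,+2) = 202.8655
  k=3: S(3,-3) = 32.3116; S(3,-2) = 46.6582; S(3,-1) = 67.3749; S(3,+0) = 97.2900; S(3,+1) = 140.4877; S(3,+2) = 202.8655; S(3,+3) = 292.9396
Terminal payoffs V(N, j) = max(K - S_T, 0):
  V(3,-3) = 77.228415; V(3,-2) = 62.881772; V(3,-1) = 42.165086; V(3,+0) = 12.250000; V(3,+1) = 0.000000; V(3,+2) = 0.000000; V(3,+3) = 0.000000
Backward induction: V(k, j) = exp(-r*dt) * [p_u * V(k+1, j+1) + p_m * V(k+1, j) + p_d * V(k+1, j-1)]
  V(2,-2) = exp(-r*dt) * [p_u*42.165086 + p_m*62.881772 + p_d*77.228415] = 59.539877
  V(2,-1) = exp(-r*dt) * [p_u*12.250000 + p_m*42.165086 + p_d*62.881772] = 38.823968
  V(2,+0) = exp(-r*dt) * [p_u*0.000000 + p_m*12.250000 + p_d*42.165086] = 14.257550
  V(2,+1) = exp(-r*dt) * [p_u*0.000000 + p_m*0.000000 + p_d*12.250000] = 1.841975
  V(2,+2) = exp(-r*dt) * [p_u*0.000000 + p_m*0.000000 + p_d*0.000000] = 0.000000
  V(1,-1) = exp(-r*dt) * [p_u*14.257550 + p_m*38.823968 + p_d*59.539877] = 36.508932
  V(1,+0) = exp(-r*dt) * [p_u*1.841975 + p_m*14.257550 + p_d*38.823968] = 15.370956
  V(1,+1) = exp(-r*dt) * [p_u*0.000000 + p_m*1.841975 + p_d*14.257550] = 3.334341
  V(0,+0) = exp(-r*dt) * [p_u*3.334341 + p_m*15.370956 + p_d*36.508932] = 16.000339


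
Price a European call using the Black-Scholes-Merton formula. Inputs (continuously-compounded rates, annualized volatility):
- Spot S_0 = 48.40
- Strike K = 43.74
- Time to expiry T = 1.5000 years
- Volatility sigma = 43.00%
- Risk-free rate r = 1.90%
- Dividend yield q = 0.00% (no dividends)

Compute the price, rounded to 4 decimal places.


d1 = (ln(S/K) + (r - q + 0.5*sigma^2) * T) / (sigma * sqrt(T)) = 0.50966818
d2 = d1 - sigma * sqrt(T) = -0.01697212
exp(-rT) = 0.97190229; exp(-qT) = 1.00000000
C = S_0 * exp(-qT) * N(d1) - K * exp(-rT) * N(d2)
N(d1) = 0.69485802; N(d2) = 0.49322943
C = 48.4000 * 1.00000000 * 0.69485802 - 43.7400 * 0.97190229 * 0.49322943 = 12.6634

Answer: Price = 12.6634


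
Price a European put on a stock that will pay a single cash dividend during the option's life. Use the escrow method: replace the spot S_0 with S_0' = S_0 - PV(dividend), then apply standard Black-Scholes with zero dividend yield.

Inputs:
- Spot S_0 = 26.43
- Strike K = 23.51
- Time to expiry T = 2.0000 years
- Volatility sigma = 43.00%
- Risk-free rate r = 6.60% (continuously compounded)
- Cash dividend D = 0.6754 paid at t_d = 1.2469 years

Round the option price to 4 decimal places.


Answer: Price = 3.3042

Derivation:
PV(D) = D * exp(-r * t_d) = 0.6754 * 0.92099986 = 0.62204330
S_0' = S_0 - PV(D) = 26.4300 - 0.62204330 = 25.80795670
d1 = (ln(S_0'/K) + (r + sigma^2/2)*T) / (sigma*sqrt(T)) = 0.67447624
d2 = d1 - sigma*sqrt(T) = 0.06636441
exp(-rT) = 0.87634100
N(-d1) = 0.25000429; N(-d2) = 0.47354385
P = K * exp(-rT) * N(-d2) - S_0' * N(-d1) = 23.5100 * 0.87634100 * 0.47354385 - 25.80795670 * 0.25000429 = 3.3042


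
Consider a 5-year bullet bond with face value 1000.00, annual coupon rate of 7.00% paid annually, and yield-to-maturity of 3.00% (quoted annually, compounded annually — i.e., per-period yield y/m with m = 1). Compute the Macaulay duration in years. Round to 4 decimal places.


Coupon per period c = face * coupon_rate / m = 70.000000
Periods per year m = 1; per-period yield y/m = 0.030000
Number of cashflows N = 5
Cashflows (t years, CF_t, discount factor 1/(1+y/m)^(m*t), PV):
  t = 1.0000: CF_t = 70.000000, DF = 0.970874, PV = 67.961165
  t = 2.0000: CF_t = 70.000000, DF = 0.942596, PV = 65.981714
  t = 3.0000: CF_t = 70.000000, DF = 0.915142, PV = 64.059916
  t = 4.0000: CF_t = 70.000000, DF = 0.888487, PV = 62.194093
  t = 5.0000: CF_t = 1070.000000, DF = 0.862609, PV = 922.991399
Price P = sum_t PV_t = 1183.188287
Macaulay numerator sum_t t * PV_t:
  t * PV_t at t = 1.0000: 67.961165
  t * PV_t at t = 2.0000: 131.963427
  t * PV_t at t = 3.0000: 192.179748
  t * PV_t at t = 4.0000: 248.776373
  t * PV_t at t = 5.0000: 4614.956996
Macaulay duration D = (sum_t t * PV_t) / P = 5255.837711 / 1183.188287 = 4.442097

Answer: Macaulay duration = 4.4421 years


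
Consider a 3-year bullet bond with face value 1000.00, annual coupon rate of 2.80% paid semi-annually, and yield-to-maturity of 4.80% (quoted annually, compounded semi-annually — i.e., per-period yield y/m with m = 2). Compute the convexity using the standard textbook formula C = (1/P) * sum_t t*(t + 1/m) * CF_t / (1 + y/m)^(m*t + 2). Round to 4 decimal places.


Answer: Convexity = 9.5472

Derivation:
Coupon per period c = face * coupon_rate / m = 14.000000
Periods per year m = 2; per-period yield y/m = 0.024000
Number of cashflows N = 6
Cashflows (t years, CF_t, discount factor 1/(1+y/m)^(m*t), PV):
  t = 0.5000: CF_t = 14.000000, DF = 0.976562, PV = 13.671875
  t = 1.0000: CF_t = 14.000000, DF = 0.953674, PV = 13.351440
  t = 1.5000: CF_t = 14.000000, DF = 0.931323, PV = 13.038516
  t = 2.0000: CF_t = 14.000000, DF = 0.909495, PV = 12.732926
  t = 2.5000: CF_t = 14.000000, DF = 0.888178, PV = 12.434498
  t = 3.0000: CF_t = 1014.000000, DF = 0.867362, PV = 879.504802
Price P = sum_t PV_t = 944.734057
Convexity numerator sum_t t*(t + 1/m) * CF_t / (1+y/m)^(m*t + 2):
  t = 0.5000: term = 6.519258
  t = 1.0000: term = 19.099389
  t = 1.5000: term = 37.303494
  t = 2.0000: term = 60.715322
  t = 2.5000: term = 88.938459
  t = 3.0000: term = 8806.991982
Convexity = (1/P) * sum = 9019.567903 / 944.734057 = 9.547203


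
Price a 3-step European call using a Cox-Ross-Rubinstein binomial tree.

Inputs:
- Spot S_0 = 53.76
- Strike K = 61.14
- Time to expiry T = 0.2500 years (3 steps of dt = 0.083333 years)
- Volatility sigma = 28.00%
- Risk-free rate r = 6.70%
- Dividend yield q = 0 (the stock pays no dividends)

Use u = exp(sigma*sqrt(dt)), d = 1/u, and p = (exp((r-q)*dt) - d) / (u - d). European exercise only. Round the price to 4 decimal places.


dt = T/N = 0.083333
u = exp(sigma*sqrt(dt)) = 1.084186; d = 1/u = 0.922351
p = (exp((r-q)*dt) - d) / (u - d) = 0.514401
Discount per step: exp(-r*dt) = 0.994432
Stock lattice S(k, i) with i counting down-moves:
  k=0: S(0,0) = 53.7600
  k=1: S(1,0) = 58.2858; S(1,1) = 49.5856
  k=2: S(2,0) = 63.1926; S(2,1) = 53.7600; S(2,2) = 45.7354
  k=3: S(3,0) = 68.5125; S(3,1) = 58.2858; S(3,2) = 49.5856; S(3,3) = 42.1841
Terminal payoffs V(N, i) = max(S_T - K, 0):
  V(3,0) = 7.372541; V(3,1) = 0.000000; V(3,2) = 0.000000; V(3,3) = 0.000000
Backward induction: V(k, i) = exp(-r*dt) * [p * V(k+1, i) + (1-p) * V(k+1, i+1)].
  V(2,0) = exp(-r*dt) * [p*7.372541 + (1-p)*0.000000] = 3.771324
  V(2,1) = exp(-r*dt) * [p*0.000000 + (1-p)*0.000000] = 0.000000
  V(2,2) = exp(-r*dt) * [p*0.000000 + (1-p)*0.000000] = 0.000000
  V(1,0) = exp(-r*dt) * [p*3.771324 + (1-p)*0.000000] = 1.929170
  V(1,1) = exp(-r*dt) * [p*0.000000 + (1-p)*0.000000] = 0.000000
  V(0,0) = exp(-r*dt) * [p*1.929170 + (1-p)*0.000000] = 0.986841

Answer: Price = V(0,0) = 0.9868


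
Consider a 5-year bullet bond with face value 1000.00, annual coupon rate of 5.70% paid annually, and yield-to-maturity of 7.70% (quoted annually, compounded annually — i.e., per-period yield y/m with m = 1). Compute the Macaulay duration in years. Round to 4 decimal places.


Coupon per period c = face * coupon_rate / m = 57.000000
Periods per year m = 1; per-period yield y/m = 0.077000
Number of cashflows N = 5
Cashflows (t years, CF_t, discount factor 1/(1+y/m)^(m*t), PV):
  t = 1.0000: CF_t = 57.000000, DF = 0.928505, PV = 52.924791
  t = 2.0000: CF_t = 57.000000, DF = 0.862122, PV = 49.140939
  t = 3.0000: CF_t = 57.000000, DF = 0.800484, PV = 45.627613
  t = 4.0000: CF_t = 57.000000, DF = 0.743254, PV = 42.365471
  t = 5.0000: CF_t = 1057.000000, DF = 0.690115, PV = 729.451583
Price P = sum_t PV_t = 919.510396
Macaulay numerator sum_t t * PV_t:
  t * PV_t at t = 1.0000: 52.924791
  t * PV_t at t = 2.0000: 98.281878
  t * PV_t at t = 3.0000: 136.882838
  t * PV_t at t = 4.0000: 169.461885
  t * PV_t at t = 5.0000: 3647.257913
Macaulay duration D = (sum_t t * PV_t) / P = 4104.809305 / 919.510396 = 4.464125

Answer: Macaulay duration = 4.4641 years


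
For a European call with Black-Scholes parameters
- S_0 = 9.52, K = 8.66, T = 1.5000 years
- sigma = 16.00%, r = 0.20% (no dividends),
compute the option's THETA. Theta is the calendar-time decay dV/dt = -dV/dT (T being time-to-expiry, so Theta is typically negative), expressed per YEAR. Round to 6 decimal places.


Answer: Theta = -0.218975

Derivation:
d1 = 0.5964513965; d2 = 0.4004922171
phi(d1) = 0.3339327454; exp(-qT) = 1.0000000000; exp(-rT) = 0.9970044955
Theta = -S*exp(-qT)*phi(d1)*sigma/(2*sqrt(T)) - r*K*exp(-rT)*N(d2) + q*S*exp(-qT)*N(d1)
N(d1) = 0.7245631430; N(d2) = 0.6556029926; sqrt(T) = 1.2247448714
Term 1 = -9.5200 * 1.0000000000 * 0.3339327454 * 0.1600 / (2 * 1.2247448714) = -0.2076540060
Term 2 = -0.0020 * 8.6600 * 0.9970044955 * 0.6556029926 = -0.0113210297
Term 3 = 0 (no dividend yield, q = 0)
Theta = -0.2076540060 + (-0.0113210297) + (0.0000000000) = -0.218975


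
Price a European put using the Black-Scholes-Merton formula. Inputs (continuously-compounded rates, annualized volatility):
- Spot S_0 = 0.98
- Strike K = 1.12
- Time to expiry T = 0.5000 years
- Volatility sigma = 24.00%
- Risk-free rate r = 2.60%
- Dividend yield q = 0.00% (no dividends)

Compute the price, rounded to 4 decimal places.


d1 = (ln(S/K) + (r - q + 0.5*sigma^2) * T) / (sigma * sqrt(T)) = -0.62538523
d2 = d1 - sigma * sqrt(T) = -0.79509086
exp(-rT) = 0.98708414; exp(-qT) = 1.00000000
P = K * exp(-rT) * N(-d2) - S_0 * exp(-qT) * N(-d1)
N(-d1) = 0.73414087; N(-d2) = 0.78671967
P = 1.1200 * 0.98708414 * 0.78671967 - 0.9800 * 1.00000000 * 0.73414087 = 0.1503

Answer: Price = 0.1503


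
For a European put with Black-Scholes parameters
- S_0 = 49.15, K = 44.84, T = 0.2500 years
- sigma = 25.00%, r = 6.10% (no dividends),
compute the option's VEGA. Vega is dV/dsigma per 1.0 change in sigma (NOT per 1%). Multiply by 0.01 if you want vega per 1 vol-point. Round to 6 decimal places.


Answer: Vega = 6.428731

Derivation:
d1 = 0.9187099871; d2 = 0.7937099871
phi(d1) = 0.2615963654; exp(-qT) = 1.0000000000; exp(-rT) = 0.9848656924
Vega = S * exp(-qT) * phi(d1) * sqrt(T) = 49.1500 * 1.0000000000 * 0.2615963654 * 0.5000000000 = 6.428731


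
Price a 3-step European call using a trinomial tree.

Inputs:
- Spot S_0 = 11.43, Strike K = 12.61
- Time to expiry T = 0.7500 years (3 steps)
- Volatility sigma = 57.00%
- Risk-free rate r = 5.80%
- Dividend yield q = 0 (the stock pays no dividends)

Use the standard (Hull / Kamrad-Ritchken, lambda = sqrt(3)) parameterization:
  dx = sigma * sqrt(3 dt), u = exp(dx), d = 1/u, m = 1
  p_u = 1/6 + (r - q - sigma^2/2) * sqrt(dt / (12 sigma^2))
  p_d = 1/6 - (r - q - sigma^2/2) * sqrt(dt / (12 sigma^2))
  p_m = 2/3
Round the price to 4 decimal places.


Answer: Price = V(0,0) = 1.9409

Derivation:
dt = T/N = 0.250000; dx = sigma*sqrt(3*dt) = 0.493634
u = exp(dx) = 1.638260; d = 1/u = 0.610404
p_u = 0.140217, p_m = 0.666667, p_d = 0.193116
Discount per step: exp(-r*dt) = 0.985605
Stock lattice S(k, j) with j the centered position index:
  k=0: S(0,+0) = 11.4300
  k=1: S(1,-1) = 6.9769; S(1,+0) = 11.4300; S(1,+1) = 18.7253
  k=2: S(2,-2) = 4.2587; S(2,-1) = 6.9769; S(2,+0) = 11.4300; S(2,+1) = 18.7253; S(2,+2) = 30.6769
  k=3: S(3,-3) = 2.5995; S(3,-2) = 4.2587; S(3,-1) = 6.9769; S(3,+0) = 11.4300; S(3,+1) = 18.7253; S(3,+2) = 30.6769; S(3,+3) = 50.2568
Terminal payoffs V(N, j) = max(S_T - K, 0):
  V(3,-3) = 0.000000; V(3,-2) = 0.000000; V(3,-1) = 0.000000; V(3,+0) = 0.000000; V(3,+1) = 6.115308; V(3,+2) = 18.066916; V(3,+3) = 37.646753
Backward induction: V(k, j) = exp(-r*dt) * [p_u * V(k+1, j+1) + p_m * V(k+1, j) + p_d * V(k+1, j-1)]
  V(2,-2) = exp(-r*dt) * [p_u*0.000000 + p_m*0.000000 + p_d*0.000000] = 0.000000
  V(2,-1) = exp(-r*dt) * [p_u*0.000000 + p_m*0.000000 + p_d*0.000000] = 0.000000
  V(2,+0) = exp(-r*dt) * [p_u*6.115308 + p_m*0.000000 + p_d*0.000000] = 0.845129
  V(2,+1) = exp(-r*dt) * [p_u*18.066916 + p_m*6.115308 + p_d*0.000000] = 6.515013
  V(2,+2) = exp(-r*dt) * [p_u*37.646753 + p_m*18.066916 + p_d*6.115308] = 18.237928
  V(1,-1) = exp(-r*dt) * [p_u*0.845129 + p_m*0.000000 + p_d*0.000000] = 0.116796
  V(1,+0) = exp(-r*dt) * [p_u*6.515013 + p_m*0.845129 + p_d*0.000000] = 1.455677
  V(1,+1) = exp(-r*dt) * [p_u*18.237928 + p_m*6.515013 + p_d*0.845129] = 6.962139
  V(0,+0) = exp(-r*dt) * [p_u*6.962139 + p_m*1.455677 + p_d*0.116796] = 1.940872


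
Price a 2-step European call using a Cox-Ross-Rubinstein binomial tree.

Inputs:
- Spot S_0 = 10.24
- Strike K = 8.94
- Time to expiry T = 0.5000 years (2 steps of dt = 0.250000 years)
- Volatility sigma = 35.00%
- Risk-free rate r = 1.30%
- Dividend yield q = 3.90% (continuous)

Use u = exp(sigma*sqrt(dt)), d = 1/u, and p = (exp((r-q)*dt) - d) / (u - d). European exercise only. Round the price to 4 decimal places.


dt = T/N = 0.250000
u = exp(sigma*sqrt(dt)) = 1.191246; d = 1/u = 0.839457
p = (exp((r-q)*dt) - d) / (u - d) = 0.437944
Discount per step: exp(-r*dt) = 0.996755
Stock lattice S(k, i) with i counting down-moves:
  k=0: S(0,0) = 10.2400
  k=1: S(1,0) = 12.1984; S(1,1) = 8.5960
  k=2: S(2,0) = 14.5313; S(2,1) = 10.2400; S(2,2) = 7.2160
Terminal payoffs V(N, i) = max(S_T - K, 0):
  V(2,0) = 5.591252; V(2,1) = 1.300000; V(2,2) = 0.000000
Backward induction: V(k, i) = exp(-r*dt) * [p * V(k+1, i) + (1-p) * V(k+1, i+1)].
  V(1,0) = exp(-r*dt) * [p*5.591252 + (1-p)*1.300000] = 3.169013
  V(1,1) = exp(-r*dt) * [p*1.300000 + (1-p)*0.000000] = 0.567480
  V(0,0) = exp(-r*dt) * [p*3.169013 + (1-p)*0.567480] = 1.701268

Answer: Price = V(0,0) = 1.7013


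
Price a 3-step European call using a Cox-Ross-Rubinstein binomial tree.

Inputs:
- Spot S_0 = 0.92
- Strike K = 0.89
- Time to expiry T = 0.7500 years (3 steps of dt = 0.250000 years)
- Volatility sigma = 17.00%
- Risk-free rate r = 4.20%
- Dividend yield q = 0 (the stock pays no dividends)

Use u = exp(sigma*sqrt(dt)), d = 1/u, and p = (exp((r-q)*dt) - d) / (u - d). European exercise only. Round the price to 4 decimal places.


Answer: Price = V(0,0) = 0.0891

Derivation:
dt = T/N = 0.250000
u = exp(sigma*sqrt(dt)) = 1.088717; d = 1/u = 0.918512
p = (exp((r-q)*dt) - d) / (u - d) = 0.540778
Discount per step: exp(-r*dt) = 0.989555
Stock lattice S(k, i) with i counting down-moves:
  k=0: S(0,0) = 0.9200
  k=1: S(1,0) = 1.0016; S(1,1) = 0.8450
  k=2: S(2,0) = 1.0905; S(2,1) = 0.9200; S(2,2) = 0.7762
  k=3: S(3,0) = 1.1872; S(3,1) = 1.0016; S(3,2) = 0.8450; S(3,3) = 0.7129
Terminal payoffs V(N, i) = max(S_T - K, 0):
  V(3,0) = 0.297225; V(3,1) = 0.111620; V(3,2) = 0.000000; V(3,3) = 0.000000
Backward induction: V(k, i) = exp(-r*dt) * [p * V(k+1, i) + (1-p) * V(k+1, i+1)].
  V(2,0) = exp(-r*dt) * [p*0.297225 + (1-p)*0.111620] = 0.209777
  V(2,1) = exp(-r*dt) * [p*0.111620 + (1-p)*0.000000] = 0.059731
  V(2,2) = exp(-r*dt) * [p*0.000000 + (1-p)*0.000000] = 0.000000
  V(1,0) = exp(-r*dt) * [p*0.209777 + (1-p)*0.059731] = 0.139401
  V(1,1) = exp(-r*dt) * [p*0.059731 + (1-p)*0.000000] = 0.031964
  V(0,0) = exp(-r*dt) * [p*0.139401 + (1-p)*0.031964] = 0.089123


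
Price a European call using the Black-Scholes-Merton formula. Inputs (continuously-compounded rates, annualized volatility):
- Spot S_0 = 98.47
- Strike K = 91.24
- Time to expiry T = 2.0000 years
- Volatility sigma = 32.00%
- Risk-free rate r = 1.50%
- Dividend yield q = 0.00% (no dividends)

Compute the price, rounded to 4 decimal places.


Answer: Price = 22.1531

Derivation:
d1 = (ln(S/K) + (r - q + 0.5*sigma^2) * T) / (sigma * sqrt(T)) = 0.46107458
d2 = d1 - sigma * sqrt(T) = 0.00852624
exp(-rT) = 0.97044553; exp(-qT) = 1.00000000
C = S_0 * exp(-qT) * N(d1) - K * exp(-rT) * N(d2)
N(d1) = 0.67762745; N(d2) = 0.50340144
C = 98.4700 * 1.00000000 * 0.67762745 - 91.2400 * 0.97044553 * 0.50340144 = 22.1531


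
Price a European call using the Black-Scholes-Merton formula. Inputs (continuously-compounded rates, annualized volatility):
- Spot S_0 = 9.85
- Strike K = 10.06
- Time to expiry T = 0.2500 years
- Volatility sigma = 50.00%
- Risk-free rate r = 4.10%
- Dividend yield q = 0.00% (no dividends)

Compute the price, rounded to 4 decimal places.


Answer: Price = 0.9324

Derivation:
d1 = (ln(S/K) + (r - q + 0.5*sigma^2) * T) / (sigma * sqrt(T)) = 0.08161716
d2 = d1 - sigma * sqrt(T) = -0.16838284
exp(-rT) = 0.98980235; exp(-qT) = 1.00000000
C = S_0 * exp(-qT) * N(d1) - K * exp(-rT) * N(d2)
N(d1) = 0.53252442; N(d2) = 0.43314105
C = 9.8500 * 1.00000000 * 0.53252442 - 10.0600 * 0.98980235 * 0.43314105 = 0.9324


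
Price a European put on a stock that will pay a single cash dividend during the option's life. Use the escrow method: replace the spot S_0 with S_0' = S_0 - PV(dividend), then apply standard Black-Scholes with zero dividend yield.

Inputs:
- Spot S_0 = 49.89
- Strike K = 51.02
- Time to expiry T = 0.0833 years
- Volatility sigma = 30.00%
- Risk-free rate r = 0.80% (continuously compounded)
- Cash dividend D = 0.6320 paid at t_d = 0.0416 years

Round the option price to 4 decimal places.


Answer: Price = 2.7300

Derivation:
PV(D) = D * exp(-r * t_d) = 0.6320 * 0.99966726 = 0.63178971
S_0' = S_0 - PV(D) = 49.8900 - 0.63178971 = 49.25821029
d1 = (ln(S_0'/K) + (r + sigma^2/2)*T) / (sigma*sqrt(T)) = -0.35487296
d2 = d1 - sigma*sqrt(T) = -0.44145818
exp(-rT) = 0.99933382
N(-d1) = 0.63865762; N(-d2) = 0.67055933
P = K * exp(-rT) * N(-d2) - S_0' * N(-d1) = 51.0200 * 0.99933382 * 0.67055933 - 49.25821029 * 0.63865762 = 2.7300


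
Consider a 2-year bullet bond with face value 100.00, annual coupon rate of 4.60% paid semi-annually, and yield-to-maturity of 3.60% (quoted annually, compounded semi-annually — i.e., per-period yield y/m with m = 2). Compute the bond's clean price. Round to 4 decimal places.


Coupon per period c = face * coupon_rate / m = 2.300000
Periods per year m = 2; per-period yield y/m = 0.018000
Number of cashflows N = 4
Cashflows (t years, CF_t, discount factor 1/(1+y/m)^(m*t), PV):
  t = 0.5000: CF_t = 2.300000, DF = 0.982318, PV = 2.259332
  t = 1.0000: CF_t = 2.300000, DF = 0.964949, PV = 2.219383
  t = 1.5000: CF_t = 2.300000, DF = 0.947887, PV = 2.180141
  t = 2.0000: CF_t = 102.300000, DF = 0.931127, PV = 95.254285
Price P = sum_t PV_t = 101.913141

Answer: Price = 101.9131


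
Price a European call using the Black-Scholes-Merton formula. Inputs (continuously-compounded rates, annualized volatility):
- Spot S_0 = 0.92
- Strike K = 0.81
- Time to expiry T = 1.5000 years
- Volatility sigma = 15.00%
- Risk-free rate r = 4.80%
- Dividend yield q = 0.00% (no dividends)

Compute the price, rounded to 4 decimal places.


Answer: Price = 0.1771

Derivation:
d1 = (ln(S/K) + (r - q + 0.5*sigma^2) * T) / (sigma * sqrt(T)) = 1.17692224
d2 = d1 - sigma * sqrt(T) = 0.99321051
exp(-rT) = 0.93053090; exp(-qT) = 1.00000000
C = S_0 * exp(-qT) * N(d1) - K * exp(-rT) * N(d2)
N(d1) = 0.88038673; N(d2) = 0.83969631
C = 0.9200 * 1.00000000 * 0.88038673 - 0.8100 * 0.93053090 * 0.83969631 = 0.1771


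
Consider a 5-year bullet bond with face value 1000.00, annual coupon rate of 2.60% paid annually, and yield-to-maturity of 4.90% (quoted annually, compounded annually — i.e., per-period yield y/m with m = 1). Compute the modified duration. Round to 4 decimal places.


Coupon per period c = face * coupon_rate / m = 26.000000
Periods per year m = 1; per-period yield y/m = 0.049000
Number of cashflows N = 5
Cashflows (t years, CF_t, discount factor 1/(1+y/m)^(m*t), PV):
  t = 1.0000: CF_t = 26.000000, DF = 0.953289, PV = 24.785510
  t = 2.0000: CF_t = 26.000000, DF = 0.908760, PV = 23.627750
  t = 3.0000: CF_t = 26.000000, DF = 0.866310, PV = 22.524071
  t = 4.0000: CF_t = 26.000000, DF = 0.825844, PV = 21.471945
  t = 5.0000: CF_t = 1026.000000, DF = 0.787268, PV = 807.736894
Price P = sum_t PV_t = 900.146170
First compute Macaulay numerator sum_t t * PV_t:
  t * PV_t at t = 1.0000: 24.785510
  t * PV_t at t = 2.0000: 47.255500
  t * PV_t at t = 3.0000: 67.572212
  t * PV_t at t = 4.0000: 85.887782
  t * PV_t at t = 5.0000: 4038.684468
Macaulay duration D = 4264.185472 / 900.146170 = 4.737214
Modified duration = D / (1 + y/m) = 4.737214 / (1 + 0.049000) = 4.515934

Answer: Modified duration = 4.5159
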